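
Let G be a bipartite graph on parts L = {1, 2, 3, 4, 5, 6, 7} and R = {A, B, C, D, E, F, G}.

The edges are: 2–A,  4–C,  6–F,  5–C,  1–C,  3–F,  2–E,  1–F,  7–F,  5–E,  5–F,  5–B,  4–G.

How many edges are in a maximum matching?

One maximum matching: 1→C, 2→E, 3→F, 4→G, 5→B.
The set {3, 6, 7} has only 1 neighbour ({F}), so by Hall's theorem at most 5 of the 7 left vertices can be matched.

5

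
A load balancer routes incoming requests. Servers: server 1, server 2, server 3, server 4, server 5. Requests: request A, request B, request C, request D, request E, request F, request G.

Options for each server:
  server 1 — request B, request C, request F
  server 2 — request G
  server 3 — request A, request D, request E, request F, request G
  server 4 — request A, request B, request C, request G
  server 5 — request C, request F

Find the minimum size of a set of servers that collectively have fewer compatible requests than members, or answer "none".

A matching saturating every server exists, for instance server 1→request C, server 2→request G, server 3→request E, server 4→request A, server 5→request F.
By Hall's marriage theorem, this means |N(S)| ≥ |S| for every subset S, so no violating subset exists.

none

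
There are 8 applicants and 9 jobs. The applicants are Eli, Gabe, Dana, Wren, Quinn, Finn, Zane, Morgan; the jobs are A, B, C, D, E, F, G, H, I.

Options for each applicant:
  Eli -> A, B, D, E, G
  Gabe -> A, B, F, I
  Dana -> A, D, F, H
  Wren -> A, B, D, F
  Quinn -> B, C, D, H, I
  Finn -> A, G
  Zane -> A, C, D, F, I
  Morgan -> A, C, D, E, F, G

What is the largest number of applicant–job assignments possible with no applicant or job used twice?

8

For example, pair Eli→E, Gabe→I, Dana→D, Wren→B, Quinn→H, Finn→A, Zane→F, Morgan→G.
All 8 applicants are matched, so no larger matching exists.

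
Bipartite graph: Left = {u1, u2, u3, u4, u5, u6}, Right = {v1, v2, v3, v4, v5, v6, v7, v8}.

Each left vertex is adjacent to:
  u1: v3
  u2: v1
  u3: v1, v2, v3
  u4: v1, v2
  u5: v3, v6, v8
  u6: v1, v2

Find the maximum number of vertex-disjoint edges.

One maximum matching: u1→v3, u2→v1, u3→v2, u5→v6.
The set {u1, u2, u3, u4, u6} has only 3 neighbours ({v1, v2, v3}), so by Hall's theorem at most 4 of the 6 left vertices can be matched.

4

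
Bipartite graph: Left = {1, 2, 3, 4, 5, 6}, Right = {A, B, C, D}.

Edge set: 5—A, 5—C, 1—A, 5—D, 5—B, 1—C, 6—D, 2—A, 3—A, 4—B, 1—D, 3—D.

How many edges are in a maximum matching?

One maximum matching: 1→C, 2→A, 3→D, 4→B.
The set {1, 2, 3, 4, 5, 6} has only 4 neighbours ({A, B, C, D}), so by Hall's theorem at most 4 of the 6 left vertices can be matched.

4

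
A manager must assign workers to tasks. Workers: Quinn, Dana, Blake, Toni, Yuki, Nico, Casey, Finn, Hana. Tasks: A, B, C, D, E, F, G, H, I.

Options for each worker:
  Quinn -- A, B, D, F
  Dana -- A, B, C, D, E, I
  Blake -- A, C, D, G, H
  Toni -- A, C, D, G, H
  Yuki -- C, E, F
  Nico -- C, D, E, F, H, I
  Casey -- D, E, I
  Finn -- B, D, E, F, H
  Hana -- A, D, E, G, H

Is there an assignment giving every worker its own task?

Yes

One maximum matching: Quinn→F, Dana→D, Blake→H, Toni→A, Yuki→C, Nico→E, Casey→I, Finn→B, Hana→G.
Every worker is matched, so this is a perfect matching.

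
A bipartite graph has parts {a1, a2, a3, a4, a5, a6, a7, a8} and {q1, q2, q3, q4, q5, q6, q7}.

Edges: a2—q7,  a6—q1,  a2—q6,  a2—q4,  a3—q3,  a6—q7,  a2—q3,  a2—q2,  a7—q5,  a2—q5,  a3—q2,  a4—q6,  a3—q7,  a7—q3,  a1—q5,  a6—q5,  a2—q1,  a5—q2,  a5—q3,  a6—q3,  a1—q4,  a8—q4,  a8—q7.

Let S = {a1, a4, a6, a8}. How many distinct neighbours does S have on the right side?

6

The union of neighbours of {a1, a4, a6, a8} is {q1, q3, q4, q5, q6, q7}, which has 6 elements.
Since |N(S)| = 6 ≥ |S| = 4, Hall's condition holds for this subset.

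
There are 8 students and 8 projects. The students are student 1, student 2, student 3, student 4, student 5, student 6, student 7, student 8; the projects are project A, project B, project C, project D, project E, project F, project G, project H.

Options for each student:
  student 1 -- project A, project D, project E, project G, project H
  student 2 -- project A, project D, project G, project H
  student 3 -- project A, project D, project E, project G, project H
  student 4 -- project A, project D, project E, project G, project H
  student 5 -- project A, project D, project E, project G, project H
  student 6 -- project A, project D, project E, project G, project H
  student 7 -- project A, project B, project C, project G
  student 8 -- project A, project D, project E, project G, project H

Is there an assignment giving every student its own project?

The set {student 1, student 2, student 3, student 4, student 5, student 6, student 8} has only 5 neighbours ({project A, project D, project E, project G, project H}), so by Hall's theorem at most 6 of the 8 students can be matched.
Hence no matching covers every student.

No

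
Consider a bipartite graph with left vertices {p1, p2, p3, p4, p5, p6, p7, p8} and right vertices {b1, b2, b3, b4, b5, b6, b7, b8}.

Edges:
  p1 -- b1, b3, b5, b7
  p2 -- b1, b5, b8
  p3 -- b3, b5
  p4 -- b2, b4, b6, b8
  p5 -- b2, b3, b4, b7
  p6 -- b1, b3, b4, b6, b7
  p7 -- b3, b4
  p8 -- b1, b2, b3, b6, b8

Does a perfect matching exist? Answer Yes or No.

One maximum matching: p1-b3, p2-b8, p3-b5, p4-b6, p5-b2, p6-b7, p7-b4, p8-b1.
Every left vertex is matched, so this is a perfect matching.

Yes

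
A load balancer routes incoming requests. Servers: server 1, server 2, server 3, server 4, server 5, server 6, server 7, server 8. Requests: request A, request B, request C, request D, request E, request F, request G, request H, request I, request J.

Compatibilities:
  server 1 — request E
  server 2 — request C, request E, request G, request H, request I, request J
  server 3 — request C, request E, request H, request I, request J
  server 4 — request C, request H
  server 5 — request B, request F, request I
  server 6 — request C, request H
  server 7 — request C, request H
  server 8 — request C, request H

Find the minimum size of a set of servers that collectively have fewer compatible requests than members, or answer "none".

Take S = {server 4, server 6, server 7}. Its neighbourhood is {request C, request H}, so |N(S)| = 2 < |S| = 3.
Every subset of size less than 3 has at least as many neighbours as members, so 3 is the minimum.

3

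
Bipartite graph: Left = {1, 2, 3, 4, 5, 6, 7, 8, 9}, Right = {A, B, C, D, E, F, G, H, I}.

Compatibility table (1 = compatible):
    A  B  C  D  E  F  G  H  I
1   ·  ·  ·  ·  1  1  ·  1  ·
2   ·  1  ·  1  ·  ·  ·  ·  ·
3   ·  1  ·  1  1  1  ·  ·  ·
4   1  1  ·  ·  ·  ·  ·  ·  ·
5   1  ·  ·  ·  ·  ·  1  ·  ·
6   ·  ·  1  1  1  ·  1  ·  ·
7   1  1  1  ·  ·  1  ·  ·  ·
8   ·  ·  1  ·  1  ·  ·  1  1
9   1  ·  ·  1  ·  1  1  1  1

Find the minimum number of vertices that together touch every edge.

A maximum matching has 9 edges (e.g. 1–H, 2–D, 3–E, 4–B, 5–A, 6–C, 7–F, 8–I, 9–G).
By König's theorem the minimum vertex cover has the same size. One such cover is {1, 2, 3, 4, 5, 6, 7, 8, 9}.

9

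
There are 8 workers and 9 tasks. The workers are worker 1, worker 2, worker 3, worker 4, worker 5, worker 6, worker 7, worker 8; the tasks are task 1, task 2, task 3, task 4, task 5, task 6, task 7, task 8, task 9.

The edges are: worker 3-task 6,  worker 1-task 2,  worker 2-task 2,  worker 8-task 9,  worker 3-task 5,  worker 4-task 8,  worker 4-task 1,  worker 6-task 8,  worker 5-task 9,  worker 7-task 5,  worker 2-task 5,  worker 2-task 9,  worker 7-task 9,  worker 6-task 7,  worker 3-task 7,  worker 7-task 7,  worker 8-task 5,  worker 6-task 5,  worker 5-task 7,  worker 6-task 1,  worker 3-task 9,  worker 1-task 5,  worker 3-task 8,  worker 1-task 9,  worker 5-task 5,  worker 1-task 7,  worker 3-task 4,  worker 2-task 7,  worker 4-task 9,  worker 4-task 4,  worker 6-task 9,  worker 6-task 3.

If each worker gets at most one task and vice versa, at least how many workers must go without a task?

1

For example, pair worker 1→task 9, worker 2→task 2, worker 3→task 4, worker 4→task 1, worker 5→task 5, worker 6→task 8, worker 7→task 7.
The set {worker 1, worker 2, worker 5, worker 7, worker 8} has only 4 neighbours ({task 2, task 5, task 7, task 9}), so by Hall's theorem at most 7 of the 8 workers can be matched.
That matches 7 of the 8, leaving 1 unmatched; no matching can do better.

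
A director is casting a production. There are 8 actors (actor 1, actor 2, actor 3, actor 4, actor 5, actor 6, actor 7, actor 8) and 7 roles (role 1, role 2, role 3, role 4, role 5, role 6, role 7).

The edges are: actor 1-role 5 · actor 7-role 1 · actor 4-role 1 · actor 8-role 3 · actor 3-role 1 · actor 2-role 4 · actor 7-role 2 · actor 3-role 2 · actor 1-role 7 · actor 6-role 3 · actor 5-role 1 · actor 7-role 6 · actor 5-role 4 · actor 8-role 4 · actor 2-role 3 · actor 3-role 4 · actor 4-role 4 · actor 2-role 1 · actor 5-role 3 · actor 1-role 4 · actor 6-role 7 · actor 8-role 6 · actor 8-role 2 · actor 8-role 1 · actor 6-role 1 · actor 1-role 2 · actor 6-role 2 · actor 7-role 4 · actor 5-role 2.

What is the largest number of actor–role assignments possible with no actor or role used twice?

7

One maximum matching: actor 1→role 5, actor 2→role 1, actor 3→role 2, actor 4→role 4, actor 5→role 3, actor 6→role 7, actor 7→role 6.
The set {actor 2, actor 3, actor 4, actor 5, actor 7, actor 8} has only 5 neighbours ({role 1, role 2, role 3, role 4, role 6}), so by Hall's theorem at most 7 of the 8 actors can be matched.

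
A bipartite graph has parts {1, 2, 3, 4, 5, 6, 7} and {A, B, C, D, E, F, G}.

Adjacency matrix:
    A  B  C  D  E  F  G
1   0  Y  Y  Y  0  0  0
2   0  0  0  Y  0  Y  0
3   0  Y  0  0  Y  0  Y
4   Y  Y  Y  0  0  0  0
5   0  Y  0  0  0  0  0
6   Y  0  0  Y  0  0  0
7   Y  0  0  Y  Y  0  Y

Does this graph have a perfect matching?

A valid assignment of size 7: 1-C, 2-F, 3-G, 4-A, 5-B, 6-D, 7-E.
All 7 left vertices are covered.

Yes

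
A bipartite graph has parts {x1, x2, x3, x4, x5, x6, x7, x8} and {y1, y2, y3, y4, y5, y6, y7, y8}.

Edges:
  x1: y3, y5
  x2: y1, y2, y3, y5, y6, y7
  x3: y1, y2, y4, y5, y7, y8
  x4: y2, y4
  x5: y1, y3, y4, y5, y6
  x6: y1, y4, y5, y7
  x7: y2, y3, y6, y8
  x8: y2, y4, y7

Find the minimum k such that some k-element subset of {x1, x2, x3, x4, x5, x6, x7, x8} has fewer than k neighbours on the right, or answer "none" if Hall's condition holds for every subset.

none

A matching saturating every left vertex exists, for instance x1→y5, x2→y6, x3→y4, x4→y2, x5→y3, x6→y1, x7→y8, x8→y7.
By Hall's marriage theorem, this means |N(S)| ≥ |S| for every subset S, so no violating subset exists.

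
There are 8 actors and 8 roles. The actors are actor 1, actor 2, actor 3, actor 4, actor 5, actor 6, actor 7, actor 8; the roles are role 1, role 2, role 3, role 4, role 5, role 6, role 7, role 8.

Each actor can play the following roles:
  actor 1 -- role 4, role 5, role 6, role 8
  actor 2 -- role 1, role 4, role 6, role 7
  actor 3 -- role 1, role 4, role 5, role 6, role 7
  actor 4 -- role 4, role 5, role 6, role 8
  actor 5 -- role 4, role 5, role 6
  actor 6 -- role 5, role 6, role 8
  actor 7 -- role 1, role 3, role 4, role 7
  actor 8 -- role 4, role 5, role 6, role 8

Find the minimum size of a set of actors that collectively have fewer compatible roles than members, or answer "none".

Take S = {actor 1, actor 4, actor 5, actor 6, actor 8}. Its neighbourhood is {role 4, role 5, role 6, role 8}, so |N(S)| = 4 < |S| = 5.
Every subset of size less than 5 has at least as many neighbours as members, so 5 is the minimum.

5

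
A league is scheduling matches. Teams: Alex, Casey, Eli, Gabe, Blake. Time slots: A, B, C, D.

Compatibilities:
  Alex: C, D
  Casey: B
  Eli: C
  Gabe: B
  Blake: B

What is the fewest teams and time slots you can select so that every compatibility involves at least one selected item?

A maximum matching has 3 edges (e.g. Alex–D, Casey–B, Eli–C).
By König's theorem the minimum vertex cover has the same size. One such cover is {Alex, Eli, B}.

3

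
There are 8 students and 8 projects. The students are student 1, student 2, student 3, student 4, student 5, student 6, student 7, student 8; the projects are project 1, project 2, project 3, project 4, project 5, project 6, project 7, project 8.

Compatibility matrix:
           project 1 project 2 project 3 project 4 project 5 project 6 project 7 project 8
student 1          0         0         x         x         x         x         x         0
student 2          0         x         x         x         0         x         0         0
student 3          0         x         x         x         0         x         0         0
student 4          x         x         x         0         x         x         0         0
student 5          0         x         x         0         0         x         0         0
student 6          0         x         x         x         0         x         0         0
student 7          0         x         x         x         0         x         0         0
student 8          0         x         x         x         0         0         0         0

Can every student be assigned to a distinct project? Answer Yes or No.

The set {student 2, student 3, student 5, student 6, student 7, student 8} has only 4 neighbours ({project 2, project 3, project 4, project 6}), so by Hall's theorem at most 6 of the 8 students can be matched.
Hence no matching covers every student.

No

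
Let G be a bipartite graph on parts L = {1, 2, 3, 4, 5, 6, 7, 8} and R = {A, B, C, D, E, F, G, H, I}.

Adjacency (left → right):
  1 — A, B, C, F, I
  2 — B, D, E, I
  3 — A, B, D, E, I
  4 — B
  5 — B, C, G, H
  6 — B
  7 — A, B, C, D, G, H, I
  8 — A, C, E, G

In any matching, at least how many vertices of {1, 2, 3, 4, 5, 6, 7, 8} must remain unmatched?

1

One maximum matching: 1-F, 2-D, 3-A, 4-B, 5-C, 7-G, 8-E.
The set {4, 6} has only 1 neighbour ({B}), so by Hall's theorem at most 7 of the 8 left vertices can be matched.
That matches 7 of the 8, leaving 1 unmatched; no matching can do better.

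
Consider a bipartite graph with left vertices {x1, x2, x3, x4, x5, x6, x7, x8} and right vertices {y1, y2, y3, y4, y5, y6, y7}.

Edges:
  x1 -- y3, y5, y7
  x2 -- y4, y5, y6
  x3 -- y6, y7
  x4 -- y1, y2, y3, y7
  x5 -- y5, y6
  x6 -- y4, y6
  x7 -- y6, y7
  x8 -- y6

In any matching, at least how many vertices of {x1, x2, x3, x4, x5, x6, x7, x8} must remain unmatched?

A valid assignment of size 6: x1–y3, x2–y5, x3–y7, x4–y1, x5–y6, x6–y4.
The set {x2, x3, x5, x6, x7, x8} has only 4 neighbours ({y4, y5, y6, y7}), so by Hall's theorem at most 6 of the 8 left vertices can be matched.
That matches 6 of the 8, leaving 2 unmatched; no matching can do better.

2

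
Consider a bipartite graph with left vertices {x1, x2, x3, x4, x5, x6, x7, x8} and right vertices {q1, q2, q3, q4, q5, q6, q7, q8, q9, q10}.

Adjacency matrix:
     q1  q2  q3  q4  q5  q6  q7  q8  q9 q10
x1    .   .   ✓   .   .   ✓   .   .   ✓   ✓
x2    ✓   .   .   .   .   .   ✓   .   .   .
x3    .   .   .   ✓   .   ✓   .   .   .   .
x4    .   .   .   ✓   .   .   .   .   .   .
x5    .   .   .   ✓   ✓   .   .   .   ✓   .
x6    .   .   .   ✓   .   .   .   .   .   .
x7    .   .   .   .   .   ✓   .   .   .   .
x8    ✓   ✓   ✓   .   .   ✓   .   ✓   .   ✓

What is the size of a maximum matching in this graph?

6

A valid assignment of size 6: x1–q10, x2–q7, x3–q6, x4–q4, x5–q5, x8–q1.
The set {x3, x4, x6, x7} has only 2 neighbours ({q4, q6}), so by Hall's theorem at most 6 of the 8 left vertices can be matched.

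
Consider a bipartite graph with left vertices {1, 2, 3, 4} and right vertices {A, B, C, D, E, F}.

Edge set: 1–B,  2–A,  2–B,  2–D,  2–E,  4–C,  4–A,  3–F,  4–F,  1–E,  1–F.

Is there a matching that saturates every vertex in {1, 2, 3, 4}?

For example, pair 1-E, 2-B, 3-F, 4-C.
Every left vertex is matched, so this matching saturates all of them.

Yes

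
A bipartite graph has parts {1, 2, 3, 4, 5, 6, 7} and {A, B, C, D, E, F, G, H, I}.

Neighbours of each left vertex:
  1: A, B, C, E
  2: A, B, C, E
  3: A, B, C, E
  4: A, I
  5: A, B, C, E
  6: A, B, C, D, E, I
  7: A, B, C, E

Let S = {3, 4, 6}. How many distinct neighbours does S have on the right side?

6

The union of neighbours of {3, 4, 6} is {A, B, C, D, E, I}, which has 6 elements.
Since |N(S)| = 6 ≥ |S| = 3, Hall's condition holds for this subset.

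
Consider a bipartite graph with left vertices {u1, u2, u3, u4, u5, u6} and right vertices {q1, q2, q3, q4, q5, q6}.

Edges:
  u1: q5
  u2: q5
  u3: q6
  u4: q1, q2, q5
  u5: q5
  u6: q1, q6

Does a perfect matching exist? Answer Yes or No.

No

The set {u1, u2, u5} has only 1 neighbour ({q5}), so by Hall's theorem at most 4 of the 6 left vertices can be matched.
Hence no matching covers every left vertex.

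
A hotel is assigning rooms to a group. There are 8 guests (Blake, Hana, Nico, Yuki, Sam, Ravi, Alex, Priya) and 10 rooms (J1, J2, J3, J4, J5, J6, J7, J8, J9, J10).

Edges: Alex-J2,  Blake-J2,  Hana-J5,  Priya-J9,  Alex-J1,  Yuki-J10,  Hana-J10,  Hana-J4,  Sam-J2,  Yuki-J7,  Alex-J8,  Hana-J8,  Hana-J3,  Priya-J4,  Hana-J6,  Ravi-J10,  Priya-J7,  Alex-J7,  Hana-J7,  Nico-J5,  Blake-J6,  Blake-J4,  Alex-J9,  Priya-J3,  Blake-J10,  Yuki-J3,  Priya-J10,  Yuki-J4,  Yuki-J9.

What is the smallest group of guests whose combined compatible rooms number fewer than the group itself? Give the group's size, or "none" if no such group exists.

none

A matching saturating every guest exists, for instance Blake→J4, Hana→J6, Nico→J5, Yuki→J3, Sam→J2, Ravi→J10, Alex→J7, Priya→J9.
By Hall's marriage theorem, this means |N(S)| ≥ |S| for every subset S, so no violating subset exists.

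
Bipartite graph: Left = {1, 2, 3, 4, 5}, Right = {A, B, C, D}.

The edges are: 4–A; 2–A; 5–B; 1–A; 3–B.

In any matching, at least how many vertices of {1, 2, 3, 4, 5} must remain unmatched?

3

One maximum matching: 1-A, 3-B.
The set {1, 2, 3, 4, 5} has only 2 neighbours ({A, B}), so by Hall's theorem at most 2 of the 5 left vertices can be matched.
That matches 2 of the 5, leaving 3 unmatched; no matching can do better.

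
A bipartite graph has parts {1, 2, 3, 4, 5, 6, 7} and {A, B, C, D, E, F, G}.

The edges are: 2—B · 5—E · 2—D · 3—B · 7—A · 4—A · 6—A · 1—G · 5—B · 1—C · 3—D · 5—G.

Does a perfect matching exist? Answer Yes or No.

No

The set {4, 6, 7} has only 1 neighbour ({A}), so by Hall's theorem at most 5 of the 7 left vertices can be matched.
Hence no matching covers every left vertex.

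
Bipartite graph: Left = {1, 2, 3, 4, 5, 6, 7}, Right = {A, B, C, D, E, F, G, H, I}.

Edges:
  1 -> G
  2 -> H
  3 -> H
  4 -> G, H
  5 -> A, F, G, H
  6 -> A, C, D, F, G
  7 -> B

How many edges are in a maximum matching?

5

A valid assignment of size 5: 1→G, 2→H, 5→F, 6→A, 7→B.
The set {1, 2, 3, 4} has only 2 neighbours ({G, H}), so by Hall's theorem at most 5 of the 7 left vertices can be matched.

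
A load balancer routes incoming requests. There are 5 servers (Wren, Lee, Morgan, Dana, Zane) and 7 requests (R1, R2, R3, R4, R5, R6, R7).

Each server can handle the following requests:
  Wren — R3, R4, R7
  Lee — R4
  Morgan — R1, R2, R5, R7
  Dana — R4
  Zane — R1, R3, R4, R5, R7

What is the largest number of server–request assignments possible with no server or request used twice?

4

A valid assignment of size 4: Wren-R7, Lee-R4, Morgan-R5, Zane-R3.
The set {Lee, Dana} has only 1 neighbour ({R4}), so by Hall's theorem at most 4 of the 5 servers can be matched.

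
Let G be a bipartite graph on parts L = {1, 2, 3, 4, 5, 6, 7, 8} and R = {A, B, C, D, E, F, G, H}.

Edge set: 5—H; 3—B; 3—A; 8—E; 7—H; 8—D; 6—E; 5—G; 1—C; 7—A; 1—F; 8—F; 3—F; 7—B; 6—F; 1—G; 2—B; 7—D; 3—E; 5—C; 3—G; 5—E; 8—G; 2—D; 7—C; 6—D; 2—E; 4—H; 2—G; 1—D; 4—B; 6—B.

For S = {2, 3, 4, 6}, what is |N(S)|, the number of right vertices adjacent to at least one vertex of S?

7

The union of neighbours of {2, 3, 4, 6} is {A, B, D, E, F, G, H}, which has 7 elements.
Since |N(S)| = 7 ≥ |S| = 4, Hall's condition holds for this subset.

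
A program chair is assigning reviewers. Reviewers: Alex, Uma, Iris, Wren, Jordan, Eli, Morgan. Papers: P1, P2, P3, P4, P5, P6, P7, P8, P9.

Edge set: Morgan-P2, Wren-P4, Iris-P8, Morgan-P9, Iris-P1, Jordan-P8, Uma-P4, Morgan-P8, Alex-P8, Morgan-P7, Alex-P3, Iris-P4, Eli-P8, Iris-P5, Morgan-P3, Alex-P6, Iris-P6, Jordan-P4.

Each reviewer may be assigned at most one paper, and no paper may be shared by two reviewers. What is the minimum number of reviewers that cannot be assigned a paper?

One maximum matching: Alex-P6, Uma-P4, Iris-P1, Jordan-P8, Morgan-P3.
The set {Uma, Wren, Jordan, Eli} has only 2 neighbours ({P4, P8}), so by Hall's theorem at most 5 of the 7 reviewers can be matched.
That matches 5 of the 7, leaving 2 unmatched; no matching can do better.

2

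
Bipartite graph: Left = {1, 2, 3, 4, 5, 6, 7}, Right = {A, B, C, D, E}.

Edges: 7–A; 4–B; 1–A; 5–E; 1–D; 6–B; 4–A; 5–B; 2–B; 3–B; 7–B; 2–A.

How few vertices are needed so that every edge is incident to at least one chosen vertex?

4

The 4 edges 1–D, 2–A, 3–B, 5–E form a matching, so any vertex cover needs at least 4 vertices (one per matched edge).
Conversely {1, 5, A, B} meets every edge and has exactly 4 vertices, so 4 is optimal.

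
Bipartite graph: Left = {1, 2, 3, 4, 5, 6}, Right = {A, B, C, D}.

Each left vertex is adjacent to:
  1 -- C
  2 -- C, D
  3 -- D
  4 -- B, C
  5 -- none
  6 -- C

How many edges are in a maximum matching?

A valid assignment of size 3: 1–C, 2–D, 4–B.
The set {1, 2, 3, 5, 6} has only 2 neighbours ({C, D}), so by Hall's theorem at most 3 of the 6 left vertices can be matched.

3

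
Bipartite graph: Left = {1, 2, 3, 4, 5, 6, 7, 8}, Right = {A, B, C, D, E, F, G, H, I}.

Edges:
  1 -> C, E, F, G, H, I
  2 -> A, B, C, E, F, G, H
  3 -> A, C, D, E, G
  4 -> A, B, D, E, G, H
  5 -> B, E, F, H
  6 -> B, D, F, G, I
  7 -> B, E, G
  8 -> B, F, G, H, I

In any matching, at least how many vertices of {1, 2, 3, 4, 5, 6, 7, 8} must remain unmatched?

For example, pair 1–I, 2–E, 3–D, 4–A, 5–H, 6–F, 7–B, 8–G.
All 8 left vertices are matched, so no larger matching exists.
That matches 8 of the 8, leaving 0 unmatched; no matching can do better.

0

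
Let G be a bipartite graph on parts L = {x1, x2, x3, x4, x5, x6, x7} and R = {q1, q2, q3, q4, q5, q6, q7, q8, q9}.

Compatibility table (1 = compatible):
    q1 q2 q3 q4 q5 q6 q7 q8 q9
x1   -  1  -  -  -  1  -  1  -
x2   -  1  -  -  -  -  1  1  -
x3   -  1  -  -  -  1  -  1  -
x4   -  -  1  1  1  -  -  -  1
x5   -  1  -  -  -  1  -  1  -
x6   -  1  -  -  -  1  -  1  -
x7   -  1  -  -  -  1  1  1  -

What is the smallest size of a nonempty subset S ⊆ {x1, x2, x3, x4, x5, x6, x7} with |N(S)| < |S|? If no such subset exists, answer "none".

Take S = {x1, x3, x5, x6}. Its neighbourhood is {q2, q6, q8}, so |N(S)| = 3 < |S| = 4.
Every subset of size less than 4 has at least as many neighbours as members, so 4 is the minimum.

4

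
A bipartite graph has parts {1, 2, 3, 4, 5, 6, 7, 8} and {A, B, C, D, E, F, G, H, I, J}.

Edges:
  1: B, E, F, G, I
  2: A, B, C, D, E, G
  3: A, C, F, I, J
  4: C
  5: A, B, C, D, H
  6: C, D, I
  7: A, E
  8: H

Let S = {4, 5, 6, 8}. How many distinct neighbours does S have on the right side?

The union of neighbours of {4, 5, 6, 8} is {A, B, C, D, H, I}, which has 6 elements.
Since |N(S)| = 6 ≥ |S| = 4, Hall's condition holds for this subset.

6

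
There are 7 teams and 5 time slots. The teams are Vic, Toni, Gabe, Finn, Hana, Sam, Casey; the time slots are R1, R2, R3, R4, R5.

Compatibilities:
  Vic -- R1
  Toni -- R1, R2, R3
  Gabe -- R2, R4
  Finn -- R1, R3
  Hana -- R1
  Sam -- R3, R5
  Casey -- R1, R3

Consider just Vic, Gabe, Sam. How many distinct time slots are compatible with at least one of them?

5

The union of neighbours of {Vic, Gabe, Sam} is {R1, R2, R3, R4, R5}, which has 5 elements.
Since |N(S)| = 5 ≥ |S| = 3, Hall's condition holds for this subset.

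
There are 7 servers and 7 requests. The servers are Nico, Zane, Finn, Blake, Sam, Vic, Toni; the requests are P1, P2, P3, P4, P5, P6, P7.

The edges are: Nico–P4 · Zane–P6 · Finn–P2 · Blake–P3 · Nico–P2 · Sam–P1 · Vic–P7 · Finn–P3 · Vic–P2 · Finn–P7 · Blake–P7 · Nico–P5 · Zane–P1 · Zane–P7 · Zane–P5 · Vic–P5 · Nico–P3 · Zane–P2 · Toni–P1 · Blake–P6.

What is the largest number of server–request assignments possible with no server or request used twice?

For example, pair Nico–P5, Zane–P2, Finn–P3, Blake–P6, Sam–P1, Vic–P7.
The set {Sam, Toni} has only 1 neighbour ({P1}), so by Hall's theorem at most 6 of the 7 servers can be matched.

6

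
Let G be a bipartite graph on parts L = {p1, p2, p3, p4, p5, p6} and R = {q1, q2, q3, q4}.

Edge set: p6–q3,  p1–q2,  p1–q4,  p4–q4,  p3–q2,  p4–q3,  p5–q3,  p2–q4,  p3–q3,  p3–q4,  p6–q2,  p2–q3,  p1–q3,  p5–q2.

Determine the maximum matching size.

3

A valid assignment of size 3: p1→q4, p2→q3, p3→q2.
The set {p1, p2, p3, p4, p5, p6} has only 3 neighbours ({q2, q3, q4}), so by Hall's theorem at most 3 of the 6 left vertices can be matched.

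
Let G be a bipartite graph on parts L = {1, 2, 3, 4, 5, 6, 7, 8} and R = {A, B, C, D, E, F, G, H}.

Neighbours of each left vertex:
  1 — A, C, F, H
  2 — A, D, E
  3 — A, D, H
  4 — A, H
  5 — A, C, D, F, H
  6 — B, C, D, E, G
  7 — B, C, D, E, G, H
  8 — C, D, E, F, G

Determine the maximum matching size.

8

A valid assignment of size 8: 1-C, 2-D, 3-H, 4-A, 5-F, 6-B, 7-E, 8-G.
All 8 left vertices are matched, so no larger matching exists.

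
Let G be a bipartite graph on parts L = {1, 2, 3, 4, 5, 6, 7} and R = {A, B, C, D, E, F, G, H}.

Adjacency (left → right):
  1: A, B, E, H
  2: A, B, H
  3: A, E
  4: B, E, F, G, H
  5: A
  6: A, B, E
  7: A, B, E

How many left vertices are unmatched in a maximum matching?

A valid assignment of size 5: 1→B, 2→H, 3→E, 4→G, 5→A.
The set {1, 2, 3, 5, 6, 7} has only 4 neighbours ({A, B, E, H}), so by Hall's theorem at most 5 of the 7 left vertices can be matched.
That matches 5 of the 7, leaving 2 unmatched; no matching can do better.

2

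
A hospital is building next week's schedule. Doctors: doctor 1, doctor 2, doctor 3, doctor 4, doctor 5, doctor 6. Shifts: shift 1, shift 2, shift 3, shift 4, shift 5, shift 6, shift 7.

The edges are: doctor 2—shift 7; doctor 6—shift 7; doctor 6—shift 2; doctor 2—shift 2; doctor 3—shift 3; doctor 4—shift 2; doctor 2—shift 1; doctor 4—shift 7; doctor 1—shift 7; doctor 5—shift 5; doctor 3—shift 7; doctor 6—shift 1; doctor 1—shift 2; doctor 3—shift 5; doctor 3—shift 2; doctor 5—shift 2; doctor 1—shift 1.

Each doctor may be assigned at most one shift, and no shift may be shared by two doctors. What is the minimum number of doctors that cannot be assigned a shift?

1

A valid assignment of size 5: doctor 1→shift 7, doctor 2→shift 1, doctor 3→shift 3, doctor 4→shift 2, doctor 5→shift 5.
The set {doctor 1, doctor 2, doctor 4, doctor 6} has only 3 neighbours ({shift 1, shift 2, shift 7}), so by Hall's theorem at most 5 of the 6 doctors can be matched.
That matches 5 of the 6, leaving 1 unmatched; no matching can do better.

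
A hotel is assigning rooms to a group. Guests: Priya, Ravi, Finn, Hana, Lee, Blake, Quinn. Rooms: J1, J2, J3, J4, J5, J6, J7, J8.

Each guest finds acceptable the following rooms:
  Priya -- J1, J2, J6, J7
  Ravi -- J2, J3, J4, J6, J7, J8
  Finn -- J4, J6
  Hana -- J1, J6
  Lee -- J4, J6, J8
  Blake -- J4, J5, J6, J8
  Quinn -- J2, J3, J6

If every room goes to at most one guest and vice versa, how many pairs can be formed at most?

One maximum matching: Priya-J7, Ravi-J2, Finn-J4, Hana-J1, Lee-J8, Blake-J6, Quinn-J3.
This saturates every guest, so 7 is the maximum.

7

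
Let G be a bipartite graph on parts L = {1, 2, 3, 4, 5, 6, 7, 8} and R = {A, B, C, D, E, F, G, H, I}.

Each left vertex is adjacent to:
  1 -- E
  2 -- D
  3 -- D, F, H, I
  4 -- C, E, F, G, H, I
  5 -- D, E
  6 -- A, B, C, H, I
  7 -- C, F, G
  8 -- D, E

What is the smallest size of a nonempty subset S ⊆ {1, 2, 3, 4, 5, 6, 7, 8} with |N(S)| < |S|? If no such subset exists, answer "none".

3

Take S = {1, 2, 5}. Its neighbourhood is {D, E}, so |N(S)| = 2 < |S| = 3.
Every subset of size less than 3 has at least as many neighbours as members, so 3 is the minimum.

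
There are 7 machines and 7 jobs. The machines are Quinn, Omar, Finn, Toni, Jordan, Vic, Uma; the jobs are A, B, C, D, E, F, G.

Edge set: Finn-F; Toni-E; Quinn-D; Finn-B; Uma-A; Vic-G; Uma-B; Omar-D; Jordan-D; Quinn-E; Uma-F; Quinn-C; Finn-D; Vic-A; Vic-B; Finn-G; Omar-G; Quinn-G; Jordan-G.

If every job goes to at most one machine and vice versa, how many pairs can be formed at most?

7

For example, pair Quinn-C, Omar-D, Finn-F, Toni-E, Jordan-G, Vic-A, Uma-B.
This saturates every machine, so 7 is the maximum.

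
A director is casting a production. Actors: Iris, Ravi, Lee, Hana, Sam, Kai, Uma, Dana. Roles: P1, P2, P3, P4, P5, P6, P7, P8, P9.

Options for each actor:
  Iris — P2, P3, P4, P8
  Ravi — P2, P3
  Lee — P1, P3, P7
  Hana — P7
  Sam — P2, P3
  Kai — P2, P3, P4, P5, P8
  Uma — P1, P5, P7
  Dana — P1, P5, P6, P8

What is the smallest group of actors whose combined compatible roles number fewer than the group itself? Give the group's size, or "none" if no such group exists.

A matching saturating every actor exists, for instance Iris→P4, Ravi→P2, Lee→P1, Hana→P7, Sam→P3, Kai→P8, Uma→P5, Dana→P6.
By Hall's marriage theorem, this means |N(S)| ≥ |S| for every subset S, so no violating subset exists.

none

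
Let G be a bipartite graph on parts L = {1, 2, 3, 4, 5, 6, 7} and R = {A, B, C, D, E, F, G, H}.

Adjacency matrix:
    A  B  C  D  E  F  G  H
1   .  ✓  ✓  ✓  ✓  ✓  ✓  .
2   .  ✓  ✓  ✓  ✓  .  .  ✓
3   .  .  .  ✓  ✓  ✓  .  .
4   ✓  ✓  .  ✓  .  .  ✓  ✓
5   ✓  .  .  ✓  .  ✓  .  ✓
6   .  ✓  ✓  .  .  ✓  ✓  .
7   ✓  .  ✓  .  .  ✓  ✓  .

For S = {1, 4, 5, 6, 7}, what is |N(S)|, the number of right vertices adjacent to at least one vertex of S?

The union of neighbours of {1, 4, 5, 6, 7} is {A, B, C, D, E, F, G, H}, which has 8 elements.
Since |N(S)| = 8 ≥ |S| = 5, Hall's condition holds for this subset.

8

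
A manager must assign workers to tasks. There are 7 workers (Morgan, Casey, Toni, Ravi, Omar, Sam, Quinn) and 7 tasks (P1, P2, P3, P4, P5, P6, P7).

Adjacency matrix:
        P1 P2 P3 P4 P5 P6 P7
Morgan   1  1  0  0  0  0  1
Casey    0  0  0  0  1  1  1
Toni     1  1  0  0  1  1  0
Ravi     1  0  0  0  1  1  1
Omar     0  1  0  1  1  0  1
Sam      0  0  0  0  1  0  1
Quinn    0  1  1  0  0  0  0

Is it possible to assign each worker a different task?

A valid assignment of size 7: Morgan-P2, Casey-P5, Toni-P1, Ravi-P6, Omar-P4, Sam-P7, Quinn-P3.
Every worker is matched, so this is a perfect matching.

Yes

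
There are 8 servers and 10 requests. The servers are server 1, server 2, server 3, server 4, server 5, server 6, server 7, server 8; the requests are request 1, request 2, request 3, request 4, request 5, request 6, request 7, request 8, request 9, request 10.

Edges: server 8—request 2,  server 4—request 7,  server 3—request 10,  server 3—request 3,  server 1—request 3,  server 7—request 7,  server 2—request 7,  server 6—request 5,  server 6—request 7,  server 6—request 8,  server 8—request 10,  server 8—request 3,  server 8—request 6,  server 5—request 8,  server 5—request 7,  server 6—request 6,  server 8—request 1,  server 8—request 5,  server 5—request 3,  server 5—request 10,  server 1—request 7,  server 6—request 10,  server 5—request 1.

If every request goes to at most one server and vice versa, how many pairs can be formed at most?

6

A valid assignment of size 6: server 1→request 3, server 2→request 7, server 3→request 10, server 5→request 8, server 6→request 5, server 8→request 6.
The set {server 2, server 4, server 7} has only 1 neighbour ({request 7}), so by Hall's theorem at most 6 of the 8 servers can be matched.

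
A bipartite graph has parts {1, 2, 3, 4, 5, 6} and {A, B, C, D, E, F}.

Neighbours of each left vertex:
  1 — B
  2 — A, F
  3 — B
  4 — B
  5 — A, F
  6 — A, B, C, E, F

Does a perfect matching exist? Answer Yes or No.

No

The set {1, 3, 4} has only 1 neighbour ({B}), so by Hall's theorem at most 4 of the 6 left vertices can be matched.
Hence no matching covers every left vertex.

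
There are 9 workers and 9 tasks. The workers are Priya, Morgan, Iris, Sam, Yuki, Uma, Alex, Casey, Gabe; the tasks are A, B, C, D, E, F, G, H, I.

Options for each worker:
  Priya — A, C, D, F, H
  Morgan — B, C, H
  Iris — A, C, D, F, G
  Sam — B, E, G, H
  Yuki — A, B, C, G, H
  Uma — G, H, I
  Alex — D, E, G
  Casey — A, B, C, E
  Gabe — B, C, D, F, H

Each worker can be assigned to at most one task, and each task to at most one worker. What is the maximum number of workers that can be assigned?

9

A valid assignment of size 9: Priya-A, Morgan-C, Iris-F, Sam-E, Yuki-G, Uma-I, Alex-D, Casey-B, Gabe-H.
All 9 workers are matched, so no larger matching exists.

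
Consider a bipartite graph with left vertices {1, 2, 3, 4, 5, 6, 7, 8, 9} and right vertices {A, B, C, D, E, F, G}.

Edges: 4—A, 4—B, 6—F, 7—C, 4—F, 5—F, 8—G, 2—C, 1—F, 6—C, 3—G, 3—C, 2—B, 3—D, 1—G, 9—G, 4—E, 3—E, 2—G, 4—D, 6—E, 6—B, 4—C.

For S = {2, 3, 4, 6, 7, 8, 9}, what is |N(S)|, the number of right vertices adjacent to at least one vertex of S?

7

The union of neighbours of {2, 3, 4, 6, 7, 8, 9} is {A, B, C, D, E, F, G}, which has 7 elements.
Since |N(S)| = 7 ≥ |S| = 7, Hall's condition holds for this subset.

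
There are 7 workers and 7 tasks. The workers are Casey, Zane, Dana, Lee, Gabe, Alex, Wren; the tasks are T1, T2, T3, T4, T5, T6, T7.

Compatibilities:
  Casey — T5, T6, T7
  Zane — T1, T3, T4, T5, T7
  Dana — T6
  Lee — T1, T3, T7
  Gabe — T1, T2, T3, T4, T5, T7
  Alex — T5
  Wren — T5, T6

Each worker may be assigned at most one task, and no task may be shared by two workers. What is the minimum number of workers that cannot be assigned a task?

1

For example, pair Casey-T7, Zane-T3, Dana-T6, Lee-T1, Gabe-T4, Alex-T5.
The set {Dana, Alex, Wren} has only 2 neighbours ({T5, T6}), so by Hall's theorem at most 6 of the 7 workers can be matched.
That matches 6 of the 7, leaving 1 unmatched; no matching can do better.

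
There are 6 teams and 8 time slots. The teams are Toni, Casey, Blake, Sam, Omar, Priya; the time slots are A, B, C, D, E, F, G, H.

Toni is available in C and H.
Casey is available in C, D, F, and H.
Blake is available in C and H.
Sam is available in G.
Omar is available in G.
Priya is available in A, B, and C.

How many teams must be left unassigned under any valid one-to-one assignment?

One maximum matching: Toni–H, Casey–F, Blake–C, Sam–G, Priya–B.
The set {Sam, Omar} has only 1 neighbour ({G}), so by Hall's theorem at most 5 of the 6 teams can be matched.
That matches 5 of the 6, leaving 1 unmatched; no matching can do better.

1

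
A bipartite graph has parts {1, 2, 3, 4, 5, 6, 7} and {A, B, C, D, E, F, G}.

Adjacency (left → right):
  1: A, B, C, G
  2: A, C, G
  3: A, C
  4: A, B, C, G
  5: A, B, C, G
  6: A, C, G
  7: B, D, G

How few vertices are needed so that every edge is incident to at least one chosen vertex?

5

A maximum matching has 5 edges (e.g. 1–C, 2–G, 3–A, 4–B, 7–D).
By König's theorem the minimum vertex cover has the same size. One such cover is {7, A, B, C, G}.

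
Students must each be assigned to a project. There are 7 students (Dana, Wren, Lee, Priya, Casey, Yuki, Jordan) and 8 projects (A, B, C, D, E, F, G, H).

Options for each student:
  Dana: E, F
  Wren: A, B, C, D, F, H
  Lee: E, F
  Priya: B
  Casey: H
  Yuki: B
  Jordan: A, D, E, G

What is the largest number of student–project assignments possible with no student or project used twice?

6

A valid assignment of size 6: Dana–F, Wren–A, Lee–E, Priya–B, Casey–H, Jordan–D.
The set {Priya, Yuki} has only 1 neighbour ({B}), so by Hall's theorem at most 6 of the 7 students can be matched.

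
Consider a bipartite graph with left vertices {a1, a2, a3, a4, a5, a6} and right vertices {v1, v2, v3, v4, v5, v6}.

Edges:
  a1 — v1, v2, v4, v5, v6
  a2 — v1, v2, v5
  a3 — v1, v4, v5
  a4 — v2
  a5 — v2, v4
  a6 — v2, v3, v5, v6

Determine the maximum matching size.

A valid assignment of size 6: a1→v6, a2→v5, a3→v1, a4→v2, a5→v4, a6→v3.
This saturates every left vertex, so 6 is the maximum.

6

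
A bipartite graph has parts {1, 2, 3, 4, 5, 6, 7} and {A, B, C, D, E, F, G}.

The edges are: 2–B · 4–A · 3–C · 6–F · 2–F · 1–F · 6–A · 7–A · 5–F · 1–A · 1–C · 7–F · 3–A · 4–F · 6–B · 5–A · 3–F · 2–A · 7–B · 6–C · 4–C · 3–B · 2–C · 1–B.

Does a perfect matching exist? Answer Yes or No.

The set {1, 2, 3, 4, 5, 6, 7} has only 4 neighbours ({A, B, C, F}), so by Hall's theorem at most 4 of the 7 left vertices can be matched.
Hence no matching covers every left vertex.

No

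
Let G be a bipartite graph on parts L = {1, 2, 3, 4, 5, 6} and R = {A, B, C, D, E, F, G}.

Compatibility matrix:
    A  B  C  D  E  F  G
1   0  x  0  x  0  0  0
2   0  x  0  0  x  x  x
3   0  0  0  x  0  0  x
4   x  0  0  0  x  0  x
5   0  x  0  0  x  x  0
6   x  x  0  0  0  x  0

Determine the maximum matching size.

6

One maximum matching: 1–D, 2–F, 3–G, 4–A, 5–E, 6–B.
This saturates every left vertex, so 6 is the maximum.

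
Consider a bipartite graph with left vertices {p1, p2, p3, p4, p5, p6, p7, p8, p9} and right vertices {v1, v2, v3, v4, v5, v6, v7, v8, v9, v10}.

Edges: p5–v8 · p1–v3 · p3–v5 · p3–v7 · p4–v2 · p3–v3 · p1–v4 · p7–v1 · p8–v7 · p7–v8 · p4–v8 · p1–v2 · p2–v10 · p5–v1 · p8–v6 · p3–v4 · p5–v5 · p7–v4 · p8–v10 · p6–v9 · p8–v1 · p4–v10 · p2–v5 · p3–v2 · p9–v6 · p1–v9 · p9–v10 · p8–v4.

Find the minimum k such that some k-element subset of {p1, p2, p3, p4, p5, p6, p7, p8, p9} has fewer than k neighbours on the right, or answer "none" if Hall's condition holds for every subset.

none

A matching saturating every left vertex exists, for instance p1→v3, p2→v5, p3→v4, p4→v2, p5→v8, p6→v9, p7→v1, p8→v6, p9→v10.
By Hall's marriage theorem, this means |N(S)| ≥ |S| for every subset S, so no violating subset exists.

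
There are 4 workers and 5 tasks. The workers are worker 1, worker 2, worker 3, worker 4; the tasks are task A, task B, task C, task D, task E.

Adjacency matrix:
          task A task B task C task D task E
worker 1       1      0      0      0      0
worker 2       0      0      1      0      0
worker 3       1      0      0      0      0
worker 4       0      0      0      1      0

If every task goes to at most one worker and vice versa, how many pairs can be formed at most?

For example, pair worker 1-task A, worker 2-task C, worker 4-task D.
The set {worker 1, worker 3} has only 1 neighbour ({task A}), so by Hall's theorem at most 3 of the 4 workers can be matched.

3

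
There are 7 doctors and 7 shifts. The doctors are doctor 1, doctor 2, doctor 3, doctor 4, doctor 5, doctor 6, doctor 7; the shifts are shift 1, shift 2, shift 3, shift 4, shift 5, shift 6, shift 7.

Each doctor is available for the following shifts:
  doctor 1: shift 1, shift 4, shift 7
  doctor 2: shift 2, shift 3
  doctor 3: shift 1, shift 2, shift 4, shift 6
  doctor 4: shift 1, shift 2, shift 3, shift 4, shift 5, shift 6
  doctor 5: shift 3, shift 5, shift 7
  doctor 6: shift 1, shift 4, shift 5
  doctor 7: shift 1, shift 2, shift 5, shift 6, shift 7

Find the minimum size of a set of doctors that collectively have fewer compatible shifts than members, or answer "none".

A matching saturating every doctor exists, for instance doctor 1→shift 1, doctor 2→shift 3, doctor 3→shift 2, doctor 4→shift 6, doctor 5→shift 7, doctor 6→shift 4, doctor 7→shift 5.
By Hall's marriage theorem, this means |N(S)| ≥ |S| for every subset S, so no violating subset exists.

none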